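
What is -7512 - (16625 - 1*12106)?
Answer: -12031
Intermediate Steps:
-7512 - (16625 - 1*12106) = -7512 - (16625 - 12106) = -7512 - 1*4519 = -7512 - 4519 = -12031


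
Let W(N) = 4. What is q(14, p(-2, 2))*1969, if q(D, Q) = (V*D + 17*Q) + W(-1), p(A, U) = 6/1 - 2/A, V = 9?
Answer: 490281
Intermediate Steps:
p(A, U) = 6 - 2/A (p(A, U) = 6*1 - 2/A = 6 - 2/A)
q(D, Q) = 4 + 9*D + 17*Q (q(D, Q) = (9*D + 17*Q) + 4 = 4 + 9*D + 17*Q)
q(14, p(-2, 2))*1969 = (4 + 9*14 + 17*(6 - 2/(-2)))*1969 = (4 + 126 + 17*(6 - 2*(-1/2)))*1969 = (4 + 126 + 17*(6 + 1))*1969 = (4 + 126 + 17*7)*1969 = (4 + 126 + 119)*1969 = 249*1969 = 490281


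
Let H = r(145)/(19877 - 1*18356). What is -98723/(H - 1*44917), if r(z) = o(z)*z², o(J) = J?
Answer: 150157683/65270132 ≈ 2.3006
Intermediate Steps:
r(z) = z³ (r(z) = z*z² = z³)
H = 3048625/1521 (H = 145³/(19877 - 1*18356) = 3048625/(19877 - 18356) = 3048625/1521 ≈ 2004.4)
-98723/(H - 1*44917) = -98723/(3048625/1521 - 1*44917) = -98723/(3048625/1521 - 44917) = -98723/(-65270132/1521) = -98723*(-1521/65270132) = 150157683/65270132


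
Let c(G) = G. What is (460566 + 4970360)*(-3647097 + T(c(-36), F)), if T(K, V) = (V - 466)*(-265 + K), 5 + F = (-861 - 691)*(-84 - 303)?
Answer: -1000882459956900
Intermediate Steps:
F = 600619 (F = -5 + (-861 - 691)*(-84 - 303) = -5 - 1552*(-387) = -5 + 600624 = 600619)
T(K, V) = (-466 + V)*(-265 + K)
(460566 + 4970360)*(-3647097 + T(c(-36), F)) = (460566 + 4970360)*(-3647097 + (123490 - 466*(-36) - 265*600619 - 36*600619)) = 5430926*(-3647097 + (123490 + 16776 - 159164035 - 21622284)) = 5430926*(-3647097 - 180646053) = 5430926*(-184293150) = -1000882459956900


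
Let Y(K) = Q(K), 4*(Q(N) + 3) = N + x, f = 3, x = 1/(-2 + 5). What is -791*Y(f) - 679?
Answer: 6209/6 ≈ 1034.8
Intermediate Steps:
x = 1/3 ≈ 0.33333
Q(N) = -35/12 + N/4 (Q(N) = -3 + (N + 1/3)/4 = -3 + (1/3 + N)/4 = -3 + (1/12 + N/4) = -35/12 + N/4)
Y(K) = -35/12 + K/4
-791*Y(f) - 679 = -791*(-35/12 + (1/4)*3) - 679 = -791*(-35/12 + 3/4) - 679 = -791*(-13/6) - 679 = 10283/6 - 679 = 6209/6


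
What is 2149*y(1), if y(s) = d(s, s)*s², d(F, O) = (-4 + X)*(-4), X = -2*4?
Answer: 103152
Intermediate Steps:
X = -8
d(F, O) = 48 (d(F, O) = (-4 - 8)*(-4) = -12*(-4) = 48)
y(s) = 48*s²
2149*y(1) = 2149*(48*1²) = 2149*(48*1) = 2149*48 = 103152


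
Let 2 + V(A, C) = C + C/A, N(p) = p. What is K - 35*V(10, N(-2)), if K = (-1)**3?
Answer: 146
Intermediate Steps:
V(A, C) = -2 + C + C/A (V(A, C) = -2 + (C + C/A) = -2 + C + C/A)
K = -1
K - 35*V(10, N(-2)) = -1 - 35*(-2 - 2 - 2/10) = -1 - 35*(-2 - 2 - 2*1/10) = -1 - 35*(-2 - 2 - 1/5) = -1 - 35*(-21/5) = -1 + 147 = 146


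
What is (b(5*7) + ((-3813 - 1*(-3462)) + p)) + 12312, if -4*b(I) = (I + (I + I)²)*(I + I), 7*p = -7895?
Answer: -1057411/14 ≈ -75529.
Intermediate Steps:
p = -7895/7 (p = (⅐)*(-7895) = -7895/7 ≈ -1127.9)
b(I) = -I*(I + 4*I²)/2 (b(I) = -(I + (I + I)²)*(I + I)/4 = -(I + (2*I)²)*2*I/4 = -(I + 4*I²)*2*I/4 = -I*(I + 4*I²)/2)
(b(5*7) + ((-3813 - 1*(-3462)) + p)) + 12312 = ((5*7)²*(-1 - 20*7)/2 + ((-3813 - 1*(-3462)) - 7895/7)) + 12312 = ((½)*35²*(-1 - 4*35) + ((-3813 + 3462) - 7895/7)) + 12312 = ((½)*1225*(-1 - 140) + (-351 - 7895/7)) + 12312 = ((½)*1225*(-141) - 10352/7) + 12312 = (-172725/2 - 10352/7) + 12312 = -1229779/14 + 12312 = -1057411/14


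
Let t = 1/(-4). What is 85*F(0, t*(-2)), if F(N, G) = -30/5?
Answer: -510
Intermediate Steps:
t = -1/4 ≈ -0.25000
F(N, G) = -6 (F(N, G) = -30*1/5 = -6)
85*F(0, t*(-2)) = 85*(-6) = -510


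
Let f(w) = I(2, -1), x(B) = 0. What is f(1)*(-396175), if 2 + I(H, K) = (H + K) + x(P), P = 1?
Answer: 396175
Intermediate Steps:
I(H, K) = -2 + H + K (I(H, K) = -2 + ((H + K) + 0) = -2 + (H + K) = -2 + H + K)
f(w) = -1 (f(w) = -2 + 2 - 1 = -1)
f(1)*(-396175) = -1*(-396175) = 396175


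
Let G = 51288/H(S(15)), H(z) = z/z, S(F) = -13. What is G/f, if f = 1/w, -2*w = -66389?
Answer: 1702479516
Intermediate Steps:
w = 66389/2 (w = -½*(-66389) = 66389/2 ≈ 33195.)
H(z) = 1
f = 2/66389 (f = 1/(66389/2) = 2/66389 ≈ 3.0125e-5)
G = 51288 (G = 51288/1 = 51288*1 = 51288)
G/f = 51288/(2/66389) = 51288*(66389/2) = 1702479516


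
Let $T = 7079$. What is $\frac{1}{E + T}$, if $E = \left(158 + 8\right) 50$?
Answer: $\frac{1}{15379} \approx 6.5024 \cdot 10^{-5}$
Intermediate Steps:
$E = 8300$ ($E = 166 \cdot 50 = 8300$)
$\frac{1}{E + T} = \frac{1}{8300 + 7079} = \frac{1}{15379}$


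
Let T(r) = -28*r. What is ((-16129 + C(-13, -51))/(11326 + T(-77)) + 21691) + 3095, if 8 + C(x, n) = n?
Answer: 55691444/2247 ≈ 24785.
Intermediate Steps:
C(x, n) = -8 + n
((-16129 + C(-13, -51))/(11326 + T(-77)) + 21691) + 3095 = ((-16129 + (-8 - 51))/(11326 - 28*(-77)) + 21691) + 3095 = ((-16129 - 59)/(11326 + 2156) + 21691) + 3095 = (-16188/13482 + 21691) + 3095 = (-16188*1/13482 + 21691) + 3095 = (-2698/2247 + 21691) + 3095 = 48736979/2247 + 3095 = 55691444/2247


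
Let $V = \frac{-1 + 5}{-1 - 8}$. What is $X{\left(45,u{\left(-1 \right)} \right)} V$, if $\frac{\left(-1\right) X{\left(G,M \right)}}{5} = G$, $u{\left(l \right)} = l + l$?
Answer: $100$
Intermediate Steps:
$u{\left(l \right)} = 2 l$
$X{\left(G,M \right)} = - 5 G$
$V = - \frac{4}{9}$ ($V = \frac{4}{-9} = 4 \left(- \frac{1}{9}\right) = - \frac{4}{9} \approx -0.44444$)
$X{\left(45,u{\left(-1 \right)} \right)} V = \left(-5\right) 45 \left(- \frac{4}{9}\right) = \left(-225\right) \left(- \frac{4}{9}\right) = 100$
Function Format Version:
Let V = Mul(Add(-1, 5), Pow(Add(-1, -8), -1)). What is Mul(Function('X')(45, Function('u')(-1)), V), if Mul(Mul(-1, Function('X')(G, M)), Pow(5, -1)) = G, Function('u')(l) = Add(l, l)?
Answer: 100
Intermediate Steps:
Function('u')(l) = Mul(2, l)
Function('X')(G, M) = Mul(-5, G)
V = Rational(-4, 9) (V = Mul(4, Pow(-9, -1)) = Mul(4, Rational(-1, 9)) = Rational(-4, 9) ≈ -0.44444)
Mul(Function('X')(45, Function('u')(-1)), V) = Mul(Mul(-5, 45), Rational(-4, 9)) = Mul(-225, Rational(-4, 9)) = 100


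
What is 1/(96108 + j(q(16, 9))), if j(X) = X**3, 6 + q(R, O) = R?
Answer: 1/97108 ≈ 1.0298e-5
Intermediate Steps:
q(R, O) = -6 + R
1/(96108 + j(q(16, 9))) = 1/(96108 + (-6 + 16)**3) = 1/(96108 + 10**3) = 1/(96108 + 1000) = 1/97108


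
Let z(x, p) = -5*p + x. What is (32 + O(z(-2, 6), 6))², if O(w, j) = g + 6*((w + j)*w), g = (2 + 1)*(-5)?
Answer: 25090081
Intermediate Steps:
g = -15 (g = 3*(-5) = -15)
z(x, p) = x - 5*p
O(w, j) = -15 + 6*w*(j + w) (O(w, j) = -15 + 6*((w + j)*w) = -15 + 6*((j + w)*w) = -15 + 6*(w*(j + w)) = -15 + 6*w*(j + w))
(32 + O(z(-2, 6), 6))² = (32 + (-15 + 6*(-2 - 5*6)² + 6*6*(-2 - 5*6)))² = (32 + (-15 + 6*(-2 - 30)² + 6*6*(-2 - 30)))² = (32 + (-15 + 6*(-32)² + 6*6*(-32)))² = (32 + (-15 + 6*1024 - 1152))² = (32 + (-15 + 6144 - 1152))² = (32 + 4977)² = 5009² = 25090081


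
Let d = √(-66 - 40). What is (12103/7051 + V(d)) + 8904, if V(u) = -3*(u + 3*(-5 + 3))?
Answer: 62921125/7051 - 3*I*√106 ≈ 8923.7 - 30.887*I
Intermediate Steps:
d = I*√106 (d = √(-106) = I*√106 ≈ 10.296*I)
V(u) = 18 - 3*u (V(u) = -3*(u + 3*(-2)) = -3*(u - 6) = -3*(-6 + u) = 18 - 3*u)
(12103/7051 + V(d)) + 8904 = (12103/7051 + (18 - 3*I*√106)) + 8904 = (139021/7051 - 3*I*√106) + 8904 = 62921125/7051 - 3*I*√106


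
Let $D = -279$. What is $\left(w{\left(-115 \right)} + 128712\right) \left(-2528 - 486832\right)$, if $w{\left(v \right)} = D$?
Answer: $-62849972880$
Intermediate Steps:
$w{\left(v \right)} = -279$
$\left(w{\left(-115 \right)} + 128712\right) \left(-2528 - 486832\right) = \left(-279 + 128712\right) \left(-2528 - 486832\right) = 128433 \left(-489360\right) = -62849972880$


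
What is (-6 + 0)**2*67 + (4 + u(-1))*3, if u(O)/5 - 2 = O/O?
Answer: 2469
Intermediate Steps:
u(O) = 15 (u(O) = 10 + 5*(O/O) = 10 + 5*1 = 10 + 5 = 15)
(-6 + 0)**2*67 + (4 + u(-1))*3 = (-6 + 0)**2*67 + (4 + 15)*3 = (-6)**2*67 + 19*3 = 36*67 + 57 = 2412 + 57 = 2469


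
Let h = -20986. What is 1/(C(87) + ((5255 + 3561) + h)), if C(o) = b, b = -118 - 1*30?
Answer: -1/12318 ≈ -8.1182e-5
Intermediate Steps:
b = -148 (b = -118 - 30 = -148)
C(o) = -148
1/(C(87) + ((5255 + 3561) + h)) = 1/(-148 + ((5255 + 3561) - 20986)) = 1/(-148 + (8816 - 20986)) = 1/(-148 - 12170) = 1/(-12318) = -1/12318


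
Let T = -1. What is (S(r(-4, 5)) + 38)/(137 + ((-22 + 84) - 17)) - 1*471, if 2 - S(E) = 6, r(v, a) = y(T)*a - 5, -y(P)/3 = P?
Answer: -42844/91 ≈ -470.81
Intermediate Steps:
y(P) = -3*P
r(v, a) = -5 + 3*a (r(v, a) = (-3*(-1))*a - 5 = 3*a - 5 = -5 + 3*a)
S(E) = -4 (S(E) = 2 - 1*6 = 2 - 6 = -4)
(S(r(-4, 5)) + 38)/(137 + ((-22 + 84) - 17)) - 1*471 = (-4 + 38)/(137 + ((-22 + 84) - 17)) - 1*471 = 34/(137 + (62 - 17)) - 471 = 34/(137 + 45) - 471 = 34/182 - 471 = 34*(1/182) - 471 = 17/91 - 471 = -42844/91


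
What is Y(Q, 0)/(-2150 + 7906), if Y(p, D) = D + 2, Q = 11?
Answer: 1/2878 ≈ 0.00034746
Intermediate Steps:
Y(p, D) = 2 + D
Y(Q, 0)/(-2150 + 7906) = (2 + 0)/(-2150 + 7906) = 2/5756 = 2*(1/5756) = 1/2878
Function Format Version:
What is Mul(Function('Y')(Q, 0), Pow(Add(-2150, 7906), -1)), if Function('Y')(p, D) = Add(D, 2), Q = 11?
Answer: Rational(1, 2878) ≈ 0.00034746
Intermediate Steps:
Function('Y')(p, D) = Add(2, D)
Mul(Function('Y')(Q, 0), Pow(Add(-2150, 7906), -1)) = Mul(Add(2, 0), Pow(Add(-2150, 7906), -1)) = Mul(2, Pow(5756, -1)) = Mul(2, Rational(1, 5756)) = Rational(1, 2878)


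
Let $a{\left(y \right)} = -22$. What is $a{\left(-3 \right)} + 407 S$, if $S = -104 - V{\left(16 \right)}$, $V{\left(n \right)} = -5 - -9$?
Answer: $-43978$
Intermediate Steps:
$V{\left(n \right)} = 4$ ($V{\left(n \right)} = -5 + 9 = 4$)
$S = -108$ ($S = -104 - 4 = -108$)
$a{\left(-3 \right)} + 407 S = -22 + 407 \left(-108\right) = -22 - 43956 = -43978$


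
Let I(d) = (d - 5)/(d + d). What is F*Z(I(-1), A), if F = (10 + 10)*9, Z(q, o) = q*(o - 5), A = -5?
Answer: -5400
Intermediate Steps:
I(d) = (-5 + d)/(2*d) (I(d) = (-5 + d)/((2*d)) = (-5 + d)*(1/(2*d)) = (-5 + d)/(2*d))
Z(q, o) = q*(-5 + o)
F = 180 (F = 20*9 = 180)
F*Z(I(-1), A) = 180*(((½)*(-5 - 1)/(-1))*(-5 - 5)) = 180*(((½)*(-1)*(-6))*(-10)) = 180*(3*(-10)) = 180*(-30) = -5400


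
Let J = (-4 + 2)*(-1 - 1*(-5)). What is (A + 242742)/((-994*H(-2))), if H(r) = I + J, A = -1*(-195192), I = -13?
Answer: 10427/497 ≈ 20.980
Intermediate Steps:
A = 195192
J = -8 (J = -2*(-1 + 5) = -2*4 = -8)
H(r) = -21 (H(r) = -13 - 8 = -21)
(A + 242742)/((-994*H(-2))) = (195192 + 242742)/((-994*(-21))) = 437934/20874 = 437934*(1/20874) = 10427/497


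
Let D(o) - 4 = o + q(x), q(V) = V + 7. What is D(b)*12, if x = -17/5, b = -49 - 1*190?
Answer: -13884/5 ≈ -2776.8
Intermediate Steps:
b = -239 (b = -49 - 190 = -239)
x = -17/5 (x = -17*⅕ = -17/5 ≈ -3.4000)
q(V) = 7 + V
D(o) = 38/5 + o (D(o) = 4 + (o + (7 - 17/5)) = 4 + (o + 18/5) = 4 + (18/5 + o) = 38/5 + o)
D(b)*12 = (38/5 - 239)*12 = -1157/5*12 = -13884/5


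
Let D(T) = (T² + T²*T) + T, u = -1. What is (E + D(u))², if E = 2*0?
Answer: 1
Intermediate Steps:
D(T) = T + T² + T³ (D(T) = (T² + T³) + T = T + T² + T³)
E = 0
(E + D(u))² = (0 - (1 - 1 + (-1)²))² = (0 - (1 - 1 + 1))² = (0 - 1*1)² = (0 - 1)² = (-1)² = 1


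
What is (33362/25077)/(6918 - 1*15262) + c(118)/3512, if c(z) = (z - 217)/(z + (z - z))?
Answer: -616799159/1548454194768 ≈ -0.00039833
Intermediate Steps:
c(z) = (-217 + z)/z (c(z) = (-217 + z)/(z + 0) = (-217 + z)/z)
(33362/25077)/(6918 - 1*15262) + c(118)/3512 = (33362/25077)/(6918 - 1*15262) + ((-217 + 118)/118)/3512 = (33362*(1/25077))/(6918 - 15262) + ((1/118)*(-99))*(1/3512) = (33362/25077)/(-8344) - 99/118*1/3512 = (33362/25077)*(-1/8344) - 99/414416 = -2383/14945892 - 99/414416 = -616799159/1548454194768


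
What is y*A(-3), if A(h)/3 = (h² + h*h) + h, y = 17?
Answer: 765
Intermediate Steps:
A(h) = 3*h + 6*h² (A(h) = 3*((h² + h*h) + h) = 3*((h² + h²) + h) = 3*(2*h² + h) = 3*(h + 2*h²) = 3*h + 6*h²)
y*A(-3) = 17*(3*(-3)*(1 + 2*(-3))) = 17*(3*(-3)*(1 - 6)) = 17*(3*(-3)*(-5)) = 17*45 = 765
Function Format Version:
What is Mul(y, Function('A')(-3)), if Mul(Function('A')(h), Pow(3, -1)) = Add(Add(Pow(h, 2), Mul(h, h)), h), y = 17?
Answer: 765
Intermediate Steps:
Function('A')(h) = Add(Mul(3, h), Mul(6, Pow(h, 2))) (Function('A')(h) = Mul(3, Add(Add(Pow(h, 2), Mul(h, h)), h)) = Mul(3, Add(Add(Pow(h, 2), Pow(h, 2)), h)) = Mul(3, Add(Mul(2, Pow(h, 2)), h)) = Mul(3, Add(h, Mul(2, Pow(h, 2)))) = Add(Mul(3, h), Mul(6, Pow(h, 2))))
Mul(y, Function('A')(-3)) = Mul(17, Mul(3, -3, Add(1, Mul(2, -3)))) = Mul(17, Mul(3, -3, Add(1, -6))) = Mul(17, Mul(3, -3, -5)) = Mul(17, 45) = 765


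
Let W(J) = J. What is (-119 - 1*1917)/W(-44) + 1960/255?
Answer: 30271/561 ≈ 53.959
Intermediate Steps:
(-119 - 1*1917)/W(-44) + 1960/255 = (-119 - 1*1917)/(-44) + 1960/255 = (-119 - 1917)*(-1/44) + 1960*(1/255) = -2036*(-1/44) + 392/51 = 509/11 + 392/51 = 30271/561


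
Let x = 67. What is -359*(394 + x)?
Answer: -165499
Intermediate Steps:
-359*(394 + x) = -359*(394 + 67) = -359*461 = -165499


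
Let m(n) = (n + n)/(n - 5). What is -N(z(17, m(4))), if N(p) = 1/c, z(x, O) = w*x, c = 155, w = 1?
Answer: -1/155 ≈ -0.0064516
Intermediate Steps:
m(n) = 2*n/(-5 + n) (m(n) = (2*n)/(-5 + n) = 2*n/(-5 + n))
z(x, O) = x (z(x, O) = 1*x = x)
N(p) = 1/155
-N(z(17, m(4))) = -1*1/155 = -1/155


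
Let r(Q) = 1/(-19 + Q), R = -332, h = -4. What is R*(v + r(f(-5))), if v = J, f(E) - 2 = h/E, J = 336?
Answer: -9034052/81 ≈ -1.1153e+5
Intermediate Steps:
f(E) = 2 - 4/E
v = 336
R*(v + r(f(-5))) = -332*(336 + 1/(-19 + (2 - 4/(-5)))) = -332*(336 + 1/(-19 + (2 - 4*(-⅕)))) = -332*(336 + 1/(-19 + (2 + ⅘))) = -332*(336 + 1/(-19 + 14/5)) = -332*(336 + 1/(-81/5)) = -332*(336 - 5/81) = -332*27211/81 = -9034052/81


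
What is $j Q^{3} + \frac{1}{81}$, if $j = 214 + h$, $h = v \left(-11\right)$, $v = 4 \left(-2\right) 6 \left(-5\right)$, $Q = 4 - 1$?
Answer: $- \frac{5305661}{81} \approx -65502.0$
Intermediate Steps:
$Q = 3$
$v = 240$ ($v = \left(-8\right) 6 \left(-5\right) = \left(-48\right) \left(-5\right) = 240$)
$h = -2640$ ($h = 240 \left(-11\right) = -2640$)
$j = -2426$ ($j = 214 - 2640 = -2426$)
$j Q^{3} + \frac{1}{81} = - 2426 \cdot 3^{3} + \frac{1}{81} = \left(-2426\right) 27 + \frac{1}{81} = -65502 + \frac{1}{81} = - \frac{5305661}{81}$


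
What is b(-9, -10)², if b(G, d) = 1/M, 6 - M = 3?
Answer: ⅑ ≈ 0.11111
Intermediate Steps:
M = 3 (M = 6 - 1*3 = 6 - 3 = 3)
b(G, d) = ⅓ (b(G, d) = 1/3 = ⅓)
b(-9, -10)² = (⅓)² = ⅑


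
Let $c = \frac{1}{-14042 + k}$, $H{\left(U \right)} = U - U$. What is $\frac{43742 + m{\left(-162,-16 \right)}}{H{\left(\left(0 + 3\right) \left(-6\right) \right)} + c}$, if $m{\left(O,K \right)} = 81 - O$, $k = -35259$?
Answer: $-2168504485$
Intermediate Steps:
$H{\left(U \right)} = 0$
$c = - \frac{1}{49301}$ ($c = \frac{1}{-14042 - 35259} = \frac{1}{-49301} = - \frac{1}{49301} \approx -2.0284 \cdot 10^{-5}$)
$\frac{43742 + m{\left(-162,-16 \right)}}{H{\left(\left(0 + 3\right) \left(-6\right) \right)} + c} = \frac{43742 + \left(81 - -162\right)}{0 - \frac{1}{49301}} = \frac{43742 + \left(81 + 162\right)}{- \frac{1}{49301}} = \left(43742 + 243\right) \left(-49301\right) = 43985 \left(-49301\right) = -2168504485$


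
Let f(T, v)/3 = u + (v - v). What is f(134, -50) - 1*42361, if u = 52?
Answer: -42205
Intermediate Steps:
f(T, v) = 156 (f(T, v) = 3*(52 + (v - v)) = 3*(52 + 0) = 3*52 = 156)
f(134, -50) - 1*42361 = 156 - 1*42361 = 156 - 42361 = -42205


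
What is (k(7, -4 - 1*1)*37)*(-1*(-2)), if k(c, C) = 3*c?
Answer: 1554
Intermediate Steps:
(k(7, -4 - 1*1)*37)*(-1*(-2)) = ((3*7)*37)*(-1*(-2)) = (21*37)*2 = 777*2 = 1554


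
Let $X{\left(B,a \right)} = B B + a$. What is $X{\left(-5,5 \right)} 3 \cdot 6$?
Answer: $540$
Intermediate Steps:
$X{\left(B,a \right)} = a + B^{2}$ ($X{\left(B,a \right)} = B^{2} + a = a + B^{2}$)
$X{\left(-5,5 \right)} 3 \cdot 6 = \left(5 + \left(-5\right)^{2}\right) 3 \cdot 6 = \left(5 + 25\right) 3 \cdot 6 = 30 \cdot 3 \cdot 6 = 90 \cdot 6 = 540$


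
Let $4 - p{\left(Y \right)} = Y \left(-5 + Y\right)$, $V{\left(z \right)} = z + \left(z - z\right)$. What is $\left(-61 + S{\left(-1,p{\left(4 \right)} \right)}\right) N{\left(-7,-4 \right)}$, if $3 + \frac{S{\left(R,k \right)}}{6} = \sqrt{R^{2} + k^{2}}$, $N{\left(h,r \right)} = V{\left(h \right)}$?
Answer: $553 - 42 \sqrt{65} \approx 214.39$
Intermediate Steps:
$V{\left(z \right)} = z$ ($V{\left(z \right)} = z + 0 = z$)
$N{\left(h,r \right)} = h$
$p{\left(Y \right)} = 4 - Y \left(-5 + Y\right)$
$S{\left(R,k \right)} = -18 + 6 \sqrt{R^{2} + k^{2}}$
$\left(-61 + S{\left(-1,p{\left(4 \right)} \right)}\right) N{\left(-7,-4 \right)} = \left(-61 - \left(18 - 6 \sqrt{\left(-1\right)^{2} + \left(4 - 4^{2} + 5 \cdot 4\right)^{2}}\right)\right) \left(-7\right) = \left(-61 - \left(18 - 6 \sqrt{1 + \left(4 - 16 + 20\right)^{2}}\right)\right) \left(-7\right) = \left(-61 - \left(18 - 6 \sqrt{1 + 8^{2}}\right)\right) \left(-7\right) = \left(-61 - \left(18 - 6 \sqrt{1 + 64}\right)\right) \left(-7\right) = \left(-61 - \left(18 - 6 \sqrt{65}\right)\right) \left(-7\right) = \left(-79 + 6 \sqrt{65}\right) \left(-7\right) = 553 - 42 \sqrt{65}$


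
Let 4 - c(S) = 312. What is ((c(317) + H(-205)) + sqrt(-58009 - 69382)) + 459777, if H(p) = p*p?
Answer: 501494 + I*sqrt(127391) ≈ 5.0149e+5 + 356.92*I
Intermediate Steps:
c(S) = -308 (c(S) = 4 - 1*312 = 4 - 312 = -308)
H(p) = p**2
((c(317) + H(-205)) + sqrt(-58009 - 69382)) + 459777 = ((-308 + (-205)**2) + sqrt(-58009 - 69382)) + 459777 = ((-308 + 42025) + sqrt(-127391)) + 459777 = (41717 + I*sqrt(127391)) + 459777 = 501494 + I*sqrt(127391)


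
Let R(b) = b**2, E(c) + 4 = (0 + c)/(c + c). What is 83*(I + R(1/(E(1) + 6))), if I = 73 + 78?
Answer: 313657/25 ≈ 12546.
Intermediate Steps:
I = 151
E(c) = -7/2 (E(c) = -4 + (0 + c)/(c + c) = -4 + c/((2*c)) = -4 + c*(1/(2*c)) = -4 + 1/2 = -7/2)
83*(I + R(1/(E(1) + 6))) = 83*(151 + (1/(-7/2 + 6))**2) = 83*(151 + (1/(5/2))**2) = 83*(151 + (2/5)**2) = 83*(151 + 4/25) = 83*(3779/25) = 313657/25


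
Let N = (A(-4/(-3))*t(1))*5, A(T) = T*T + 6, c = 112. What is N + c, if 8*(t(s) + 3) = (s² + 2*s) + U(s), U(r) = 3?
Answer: 49/2 ≈ 24.500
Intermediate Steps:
t(s) = -21/8 + s/4 + s²/8 (t(s) = -3 + ((s² + 2*s) + 3)/8 = -3 + (3 + s² + 2*s)/8 = -3 + (3/8 + s/4 + s²/8) = -21/8 + s/4 + s²/8)
A(T) = 6 + T² (A(T) = T² + 6 = 6 + T²)
N = -175/2 (N = ((6 + (-4/(-3))²)*(-21/8 + (¼)*1 + (⅛)*1²))*5 = ((6 + (-4*(-⅓))²)*(-21/8 + ¼ + (⅛)*1))*5 = ((6 + (4/3)²)*(-21/8 + ¼ + ⅛))*5 = ((6 + 16/9)*(-9/4))*5 = ((70/9)*(-9/4))*5 = -35/2*5 = -175/2 ≈ -87.500)
N + c = -175/2 + 112 = 49/2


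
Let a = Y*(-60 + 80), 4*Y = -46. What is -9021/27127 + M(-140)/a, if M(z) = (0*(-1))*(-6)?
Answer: -9021/27127 ≈ -0.33255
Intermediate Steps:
Y = -23/2 (Y = (¼)*(-46) = -23/2 ≈ -11.500)
M(z) = 0 (M(z) = 0*(-6) = 0)
a = -230 (a = -23*(-60 + 80)/2 = -23/2*20 = -230)
-9021/27127 + M(-140)/a = -9021/27127 + 0/(-230) = -9021*1/27127 + 0*(-1/230) = -9021/27127 + 0 = -9021/27127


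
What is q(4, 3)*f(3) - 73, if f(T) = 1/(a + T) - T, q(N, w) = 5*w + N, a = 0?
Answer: -371/3 ≈ -123.67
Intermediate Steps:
q(N, w) = N + 5*w
f(T) = 1/T - T (f(T) = 1/(0 + T) - T = 1/T - T)
q(4, 3)*f(3) - 73 = (4 + 5*3)*(1/3 - 1*3) - 73 = (4 + 15)*(⅓ - 3) - 73 = 19*(-8/3) - 73 = -152/3 - 73 = -371/3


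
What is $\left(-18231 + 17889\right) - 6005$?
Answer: $-6347$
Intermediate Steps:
$\left(-18231 + 17889\right) - 6005 = -342 - 6005 = -6347$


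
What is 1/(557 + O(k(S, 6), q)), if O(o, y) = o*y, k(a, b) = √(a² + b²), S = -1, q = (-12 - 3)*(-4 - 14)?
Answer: -557/2387051 + 270*√37/2387051 ≈ 0.00045468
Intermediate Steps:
q = 270 (q = -15*(-18) = 270)
1/(557 + O(k(S, 6), q)) = 1/(557 + √((-1)² + 6²)*270) = 1/(557 + √(1 + 36)*270) = 1/(557 + √37*270) = 1/(557 + 270*√37)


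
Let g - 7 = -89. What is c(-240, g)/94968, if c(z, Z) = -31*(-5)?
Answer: 155/94968 ≈ 0.0016321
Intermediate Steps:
g = -82 (g = 7 - 89 = -82)
c(z, Z) = 155
c(-240, g)/94968 = 155/94968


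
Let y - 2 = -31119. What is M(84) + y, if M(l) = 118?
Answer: -30999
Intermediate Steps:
y = -31117 (y = 2 - 31119 = -31117)
M(84) + y = 118 - 31117 = -30999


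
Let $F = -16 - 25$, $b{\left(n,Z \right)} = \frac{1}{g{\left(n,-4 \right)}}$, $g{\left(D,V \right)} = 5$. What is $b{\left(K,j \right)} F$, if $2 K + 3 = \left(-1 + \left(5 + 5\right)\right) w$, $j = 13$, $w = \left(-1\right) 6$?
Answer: $- \frac{41}{5} \approx -8.2$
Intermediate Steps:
$w = -6$
$K = - \frac{57}{2}$ ($K = - \frac{3}{2} + \frac{\left(-1 + \left(5 + 5\right)\right) \left(-6\right)}{2} = - \frac{3}{2} + \frac{\left(-1 + 10\right) \left(-6\right)}{2} = - \frac{3}{2} + \frac{9 \left(-6\right)}{2} = - \frac{3}{2} + \frac{1}{2} \left(-54\right) = - \frac{3}{2} - 27 = - \frac{57}{2} \approx -28.5$)
$b{\left(n,Z \right)} = \frac{1}{5}$
$F = -41$ ($F = -16 - 25 = -41$)
$b{\left(K,j \right)} F = \frac{1}{5} \left(-41\right) = - \frac{41}{5}$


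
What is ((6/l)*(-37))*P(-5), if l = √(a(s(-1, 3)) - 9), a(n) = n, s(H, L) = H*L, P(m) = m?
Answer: -185*I*√3 ≈ -320.43*I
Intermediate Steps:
l = 2*I*√3 (l = √(-1*3 - 9) = √(-3 - 9) = √(-12) = 2*I*√3 ≈ 3.4641*I)
((6/l)*(-37))*P(-5) = ((6/((2*I*√3)))*(-37))*(-5) = ((6*(-I*√3/6))*(-37))*(-5) = (-I*√3*(-37))*(-5) = (37*I*√3)*(-5) = -185*I*√3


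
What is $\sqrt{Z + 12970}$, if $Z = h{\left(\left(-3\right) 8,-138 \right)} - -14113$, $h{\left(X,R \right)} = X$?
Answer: $\sqrt{27059} \approx 164.5$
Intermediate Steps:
$Z = 14089$ ($Z = \left(-3\right) 8 - -14113 = -24 + 14113 = 14089$)
$\sqrt{Z + 12970} = \sqrt{14089 + 12970} = \sqrt{27059}$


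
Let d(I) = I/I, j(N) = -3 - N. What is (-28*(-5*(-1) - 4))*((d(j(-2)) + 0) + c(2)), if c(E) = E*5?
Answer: -308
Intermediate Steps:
c(E) = 5*E
d(I) = 1
(-28*(-5*(-1) - 4))*((d(j(-2)) + 0) + c(2)) = (-28*(-5*(-1) - 4))*((1 + 0) + 5*2) = (-28*(5 - 4))*(1 + 10) = -28*1*11 = -28*11 = -308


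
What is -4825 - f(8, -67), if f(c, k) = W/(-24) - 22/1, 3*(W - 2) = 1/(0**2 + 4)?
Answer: -1383239/288 ≈ -4802.9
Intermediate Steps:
W = 25/12 (W = 2 + 1/(3*(0**2 + 4)) = 2 + 1/(3*(0 + 4)) = 2 + (1/3)/4 = 2 + (1/3)*(1/4) = 2 + 1/12 = 25/12 ≈ 2.0833)
f(c, k) = -6361/288 (f(c, k) = (25/12)/(-24) - 22/1 = (25/12)*(-1/24) - 22*1 = -25/288 - 22 = -6361/288)
-4825 - f(8, -67) = -4825 - 1*(-6361/288) = -4825 + 6361/288 = -1383239/288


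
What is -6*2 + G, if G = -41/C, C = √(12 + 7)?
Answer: -12 - 41*√19/19 ≈ -21.406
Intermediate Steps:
C = √19 ≈ 4.3589
G = -41*√19/19 ≈ -9.4061
-6*2 + G = -6*2 - 41*√19/19 = -12 - 41*√19/19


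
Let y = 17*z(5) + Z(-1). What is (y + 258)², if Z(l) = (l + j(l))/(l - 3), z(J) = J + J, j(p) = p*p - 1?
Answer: 2934369/16 ≈ 1.8340e+5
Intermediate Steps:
j(p) = -1 + p² (j(p) = p² - 1 = -1 + p²)
z(J) = 2*J
Z(l) = (-1 + l + l²)/(-3 + l) (Z(l) = (l + (-1 + l²))/(l - 3) = (-1 + l + l²)/(-3 + l))
y = 681/4 (y = 17*(2*5) + (-1 - 1 + (-1)²)/(-3 - 1) = 17*10 + (-1 - 1 + 1)/(-4) = 170 - ¼*(-1) = 170 + ¼ = 681/4 ≈ 170.25)
(y + 258)² = (681/4 + 258)² = (1713/4)² = 2934369/16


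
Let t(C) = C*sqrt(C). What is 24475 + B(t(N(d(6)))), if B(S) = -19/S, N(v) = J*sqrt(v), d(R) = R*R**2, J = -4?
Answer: 24475 - 19*I*6**(3/4)/1728 ≈ 24475.0 - 0.042153*I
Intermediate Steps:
d(R) = R**3
N(v) = -4*sqrt(v)
t(C) = C**(3/2)
24475 + B(t(N(d(6)))) = 24475 - 19*I*6**(3/4)/1728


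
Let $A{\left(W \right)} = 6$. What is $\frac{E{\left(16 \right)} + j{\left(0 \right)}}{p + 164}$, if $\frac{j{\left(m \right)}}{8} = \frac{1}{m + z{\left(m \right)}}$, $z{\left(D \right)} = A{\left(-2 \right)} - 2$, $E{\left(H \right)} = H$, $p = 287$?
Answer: $\frac{18}{451} \approx 0.039911$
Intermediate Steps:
$z{\left(D \right)} = 4$ ($z{\left(D \right)} = 6 - 2 = 4$)
$j{\left(m \right)} = \frac{8}{4 + m}$ ($j{\left(m \right)} = \frac{8}{m + 4} = \frac{8}{4 + m}$)
$\frac{E{\left(16 \right)} + j{\left(0 \right)}}{p + 164} = \frac{16 + \frac{8}{4 + 0}}{287 + 164} = \frac{16 + \frac{8}{4}}{451} = \left(16 + 8 \cdot \frac{1}{4}\right) \frac{1}{451} = \left(16 + 2\right) \frac{1}{451} = 18 \cdot \frac{1}{451} = \frac{18}{451}$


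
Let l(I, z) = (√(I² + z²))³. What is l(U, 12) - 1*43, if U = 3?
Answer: -43 + 459*√17 ≈ 1849.5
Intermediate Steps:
l(I, z) = (I² + z²)^(3/2)
l(U, 12) - 1*43 = (3² + 12²)^(3/2) - 1*43 = (9 + 144)^(3/2) - 43 = 153^(3/2) - 43 = 459*√17 - 43 = -43 + 459*√17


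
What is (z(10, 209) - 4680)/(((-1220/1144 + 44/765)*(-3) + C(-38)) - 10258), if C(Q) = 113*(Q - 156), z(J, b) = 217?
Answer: 325486590/2346666659 ≈ 0.13870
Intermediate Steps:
C(Q) = -17628 + 113*Q (C(Q) = 113*(-156 + Q) = -17628 + 113*Q)
(z(10, 209) - 4680)/(((-1220/1144 + 44/765)*(-3) + C(-38)) - 10258) = (217 - 4680)/(((-1220/1144 + 44/765)*(-3) + (-17628 + 113*(-38))) - 10258) = -4463/(((-1220*1/1144 + 44*(1/765))*(-3) + (-17628 - 4294)) - 10258) = -4463/(((-305/286 + 44/765)*(-3) - 21922) - 10258) = -4463/((-220741/218790*(-3) - 21922) - 10258) = -4463/((220741/72930 - 21922) - 10258) = -4463/(-1598550719/72930 - 10258) = -4463/(-2346666659/72930) = -4463*(-72930/2346666659) = 325486590/2346666659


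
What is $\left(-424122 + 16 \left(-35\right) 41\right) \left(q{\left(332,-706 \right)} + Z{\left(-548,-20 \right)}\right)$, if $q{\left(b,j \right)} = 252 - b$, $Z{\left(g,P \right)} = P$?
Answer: $44708200$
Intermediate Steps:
$\left(-424122 + 16 \left(-35\right) 41\right) \left(q{\left(332,-706 \right)} + Z{\left(-548,-20 \right)}\right) = \left(-424122 + 16 \left(-35\right) 41\right) \left(\left(252 - 332\right) - 20\right) = \left(-424122 - 22960\right) \left(\left(252 - 332\right) - 20\right) = \left(-424122 - 22960\right) \left(-80 - 20\right) = \left(-447082\right) \left(-100\right) = 44708200$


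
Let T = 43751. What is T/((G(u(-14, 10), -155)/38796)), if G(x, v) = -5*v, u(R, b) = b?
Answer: 1697363796/775 ≈ 2.1901e+6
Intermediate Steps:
T/((G(u(-14, 10), -155)/38796)) = 43751/((-5*(-155)/38796)) = 43751/((775*(1/38796))) = 43751/(775/38796) = 43751*(38796/775) = 1697363796/775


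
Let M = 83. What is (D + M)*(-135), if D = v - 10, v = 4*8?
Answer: -14175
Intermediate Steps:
v = 32
D = 22 (D = 32 - 10 = 22)
(D + M)*(-135) = (22 + 83)*(-135) = 105*(-135) = -14175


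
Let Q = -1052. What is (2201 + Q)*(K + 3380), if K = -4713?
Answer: -1531617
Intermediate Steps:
(2201 + Q)*(K + 3380) = (2201 - 1052)*(-4713 + 3380) = 1149*(-1333) = -1531617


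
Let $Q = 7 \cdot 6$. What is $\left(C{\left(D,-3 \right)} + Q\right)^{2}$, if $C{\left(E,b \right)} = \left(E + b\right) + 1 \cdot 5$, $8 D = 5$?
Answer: $\frac{127449}{64} \approx 1991.4$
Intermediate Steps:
$D = \frac{5}{8}$ ($D = \frac{1}{8} \cdot 5 = \frac{5}{8} \approx 0.625$)
$Q = 42$
$C{\left(E,b \right)} = 5 + E + b$ ($C{\left(E,b \right)} = \left(E + b\right) + 5 = 5 + E + b$)
$\left(C{\left(D,-3 \right)} + Q\right)^{2} = \left(\left(5 + \frac{5}{8} - 3\right) + 42\right)^{2} = \left(\frac{21}{8} + 42\right)^{2} = \left(\frac{357}{8}\right)^{2} = \frac{127449}{64}$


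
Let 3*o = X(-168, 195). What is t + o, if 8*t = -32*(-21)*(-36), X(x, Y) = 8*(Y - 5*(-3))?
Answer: -2464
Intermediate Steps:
X(x, Y) = 120 + 8*Y (X(x, Y) = 8*(Y + 15) = 8*(15 + Y) = 120 + 8*Y)
o = 560 (o = (120 + 8*195)/3 = (120 + 1560)/3 = (⅓)*1680 = 560)
t = -3024 (t = (-32*(-21)*(-36))/8 = (672*(-36))/8 = (⅛)*(-24192) = -3024)
t + o = -3024 + 560 = -2464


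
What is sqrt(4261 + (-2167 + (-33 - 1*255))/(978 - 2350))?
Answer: sqrt(40939829)/98 ≈ 65.290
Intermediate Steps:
sqrt(4261 + (-2167 + (-33 - 1*255))/(978 - 2350)) = sqrt(4261 + (-2167 + (-33 - 255))/(-1372)) = sqrt(4261 + (-2167 - 288)*(-1/1372)) = sqrt(4261 - 2455*(-1/1372)) = sqrt(4261 + 2455/1372) = sqrt(5848547/1372) = sqrt(40939829)/98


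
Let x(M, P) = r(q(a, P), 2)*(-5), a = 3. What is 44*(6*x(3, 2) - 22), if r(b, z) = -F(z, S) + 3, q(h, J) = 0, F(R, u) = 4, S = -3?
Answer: 352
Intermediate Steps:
r(b, z) = -1 (r(b, z) = -1*4 + 3 = -4 + 3 = -1)
x(M, P) = 5 (x(M, P) = -1*(-5) = 5)
44*(6*x(3, 2) - 22) = 44*(6*5 - 22) = 44*(30 - 22) = 44*8 = 352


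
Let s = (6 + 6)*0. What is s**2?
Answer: 0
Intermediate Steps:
s = 0 (s = 12*0 = 0)
s**2 = 0**2 = 0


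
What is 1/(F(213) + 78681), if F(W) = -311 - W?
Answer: 1/78157 ≈ 1.2795e-5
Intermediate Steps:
1/(F(213) + 78681) = 1/((-311 - 1*213) + 78681) = 1/((-311 - 213) + 78681) = 1/(-524 + 78681) = 1/78157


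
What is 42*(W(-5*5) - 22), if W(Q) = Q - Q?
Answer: -924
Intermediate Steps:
W(Q) = 0
42*(W(-5*5) - 22) = 42*(0 - 22) = 42*(-22) = -924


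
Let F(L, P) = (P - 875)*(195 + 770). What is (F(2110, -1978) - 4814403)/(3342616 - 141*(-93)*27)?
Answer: -7567548/3696667 ≈ -2.0471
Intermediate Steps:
F(L, P) = -844375 + 965*P (F(L, P) = (-875 + P)*965 = -844375 + 965*P)
(F(2110, -1978) - 4814403)/(3342616 - 141*(-93)*27) = ((-844375 + 965*(-1978)) - 4814403)/(3342616 - 141*(-93)*27) = ((-844375 - 1908770) - 4814403)/(3342616 + 13113*27) = (-2753145 - 4814403)/(3342616 + 354051) = -7567548/3696667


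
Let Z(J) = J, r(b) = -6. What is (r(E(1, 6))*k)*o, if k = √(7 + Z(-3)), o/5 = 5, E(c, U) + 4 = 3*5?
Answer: -300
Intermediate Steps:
E(c, U) = 11 (E(c, U) = -4 + 3*5 = -4 + 15 = 11)
o = 25 (o = 5*5 = 25)
k = 2 (k = √(7 - 3) = √4 = 2)
(r(E(1, 6))*k)*o = -6*2*25 = -12*25 = -300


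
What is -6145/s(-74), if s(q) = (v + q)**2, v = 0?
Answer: -6145/5476 ≈ -1.1222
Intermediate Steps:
s(q) = q**2 (s(q) = (0 + q)**2 = q**2)
-6145/s(-74) = -6145/((-74)**2) = -6145/5476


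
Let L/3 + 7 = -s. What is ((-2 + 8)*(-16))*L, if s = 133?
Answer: 40320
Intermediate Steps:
L = -420 (L = -21 + 3*(-1*133) = -21 + 3*(-133) = -21 - 399 = -420)
((-2 + 8)*(-16))*L = ((-2 + 8)*(-16))*(-420) = (6*(-16))*(-420) = -96*(-420) = 40320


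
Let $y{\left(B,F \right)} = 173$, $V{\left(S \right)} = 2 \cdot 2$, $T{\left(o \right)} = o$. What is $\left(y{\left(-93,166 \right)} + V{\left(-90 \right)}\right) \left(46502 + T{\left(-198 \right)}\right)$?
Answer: $8195808$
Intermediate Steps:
$V{\left(S \right)} = 4$
$\left(y{\left(-93,166 \right)} + V{\left(-90 \right)}\right) \left(46502 + T{\left(-198 \right)}\right) = \left(173 + 4\right) \left(46502 - 198\right) = 177 \cdot 46304 = 8195808$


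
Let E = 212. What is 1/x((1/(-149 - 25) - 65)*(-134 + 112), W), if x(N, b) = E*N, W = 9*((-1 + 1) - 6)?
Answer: 87/26377252 ≈ 3.2983e-6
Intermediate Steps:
W = -54 (W = 9*(0 - 6) = 9*(-6) = -54)
x(N, b) = 212*N
1/x((1/(-149 - 25) - 65)*(-134 + 112), W) = 1/(212*((1/(-149 - 25) - 65)*(-134 + 112))) = 1/(212*((1/(-174) - 65)*(-22))) = 1/(212*((-1/174 - 65)*(-22))) = 1/(212*(-11311/174*(-22))) = 1/(212*(124421/87)) = 1/(26377252/87) = 87/26377252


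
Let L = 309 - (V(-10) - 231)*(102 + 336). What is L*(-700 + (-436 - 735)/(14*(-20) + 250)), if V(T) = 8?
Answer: -647634969/10 ≈ -6.4764e+7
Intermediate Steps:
L = 97983 (L = 309 - (8 - 231)*(102 + 336) = 309 - (-223)*438 = 309 - 1*(-97674) = 309 + 97674 = 97983)
L*(-700 + (-436 - 735)/(14*(-20) + 250)) = 97983*(-700 + (-436 - 735)/(14*(-20) + 250)) = 97983*(-700 - 1171/(-280 + 250)) = 97983*(-700 - 1171/(-30)) = 97983*(-700 - 1171*(-1/30)) = 97983*(-700 + 1171/30) = 97983*(-19829/30) = -647634969/10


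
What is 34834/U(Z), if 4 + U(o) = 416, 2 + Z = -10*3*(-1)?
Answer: 17417/206 ≈ 84.549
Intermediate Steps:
Z = 28 (Z = -2 - 10*3*(-1) = -2 - 30*(-1) = -2 + 30 = 28)
U(o) = 412 (U(o) = -4 + 416 = 412)
34834/U(Z) = 34834/412 = 34834*(1/412) = 17417/206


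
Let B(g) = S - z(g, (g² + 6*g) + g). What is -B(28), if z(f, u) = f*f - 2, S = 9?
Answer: 773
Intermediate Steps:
z(f, u) = -2 + f² (z(f, u) = f² - 2 = -2 + f²)
B(g) = 11 - g² (B(g) = 9 - (-2 + g²) = 9 + (2 - g²) = 11 - g²)
-B(28) = -(11 - 1*28²) = -(11 - 1*784) = -(11 - 784) = -1*(-773) = 773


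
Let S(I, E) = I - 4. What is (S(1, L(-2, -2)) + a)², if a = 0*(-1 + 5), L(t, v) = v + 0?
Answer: 9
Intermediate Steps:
L(t, v) = v
S(I, E) = -4 + I
a = 0 (a = 0*4 = 0)
(S(1, L(-2, -2)) + a)² = ((-4 + 1) + 0)² = (-3 + 0)² = (-3)² = 9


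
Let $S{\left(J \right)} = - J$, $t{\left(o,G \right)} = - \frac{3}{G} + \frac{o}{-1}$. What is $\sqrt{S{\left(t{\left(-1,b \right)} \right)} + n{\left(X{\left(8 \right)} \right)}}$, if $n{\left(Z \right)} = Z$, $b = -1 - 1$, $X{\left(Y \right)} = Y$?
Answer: $\frac{\sqrt{22}}{2} \approx 2.3452$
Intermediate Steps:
$b = -2$ ($b = -1 - 1 = -2$)
$t{\left(o,G \right)} = - o - \frac{3}{G}$ ($t{\left(o,G \right)} = - \frac{3}{G} + o \left(-1\right) = - \frac{3}{G} - o = - o - \frac{3}{G}$)
$\sqrt{S{\left(t{\left(-1,b \right)} \right)} + n{\left(X{\left(8 \right)} \right)}} = \sqrt{- (\left(-1\right) \left(-1\right) - \frac{3}{-2}) + 8} = \sqrt{- (1 - - \frac{3}{2}) + 8} = \sqrt{- (1 + \frac{3}{2}) + 8} = \sqrt{\left(-1\right) \frac{5}{2} + 8} = \sqrt{- \frac{5}{2} + 8} = \sqrt{\frac{11}{2}} = \frac{\sqrt{22}}{2}$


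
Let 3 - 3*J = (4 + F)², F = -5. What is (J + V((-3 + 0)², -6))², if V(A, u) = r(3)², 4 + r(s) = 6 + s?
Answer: 5929/9 ≈ 658.78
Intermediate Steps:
r(s) = 2 + s (r(s) = -4 + (6 + s) = 2 + s)
V(A, u) = 25 (V(A, u) = (2 + 3)² = 5² = 25)
J = ⅔ (J = 1 - (4 - 5)²/3 = 1 - ⅓*(-1)² = 1 - ⅓*1 = 1 - ⅓ = ⅔ ≈ 0.66667)
(J + V((-3 + 0)², -6))² = (⅔ + 25)² = (77/3)² = 5929/9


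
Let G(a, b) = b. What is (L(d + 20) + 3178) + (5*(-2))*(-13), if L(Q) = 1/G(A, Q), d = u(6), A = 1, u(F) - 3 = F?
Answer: 95933/29 ≈ 3308.0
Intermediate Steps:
u(F) = 3 + F
d = 9 (d = 3 + 6 = 9)
L(Q) = 1/Q
(L(d + 20) + 3178) + (5*(-2))*(-13) = (1/(9 + 20) + 3178) + (5*(-2))*(-13) = (1/29 + 3178) - 10*(-13) = (1/29 + 3178) + 130 = 92163/29 + 130 = 95933/29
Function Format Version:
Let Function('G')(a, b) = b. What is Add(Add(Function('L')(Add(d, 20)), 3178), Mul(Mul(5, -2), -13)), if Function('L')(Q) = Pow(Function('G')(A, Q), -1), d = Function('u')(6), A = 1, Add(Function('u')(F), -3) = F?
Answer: Rational(95933, 29) ≈ 3308.0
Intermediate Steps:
Function('u')(F) = Add(3, F)
d = 9 (d = Add(3, 6) = 9)
Function('L')(Q) = Pow(Q, -1)
Add(Add(Function('L')(Add(d, 20)), 3178), Mul(Mul(5, -2), -13)) = Add(Add(Pow(Add(9, 20), -1), 3178), Mul(Mul(5, -2), -13)) = Add(Add(Pow(29, -1), 3178), Mul(-10, -13)) = Add(Add(Rational(1, 29), 3178), 130) = Add(Rational(92163, 29), 130) = Rational(95933, 29)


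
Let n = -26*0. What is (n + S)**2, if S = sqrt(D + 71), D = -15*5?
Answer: -4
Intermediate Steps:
D = -75
n = 0
S = 2*I (S = sqrt(-75 + 71) = sqrt(-4) = 2*I ≈ 2.0*I)
(n + S)**2 = (0 + 2*I)**2 = (2*I)**2 = -4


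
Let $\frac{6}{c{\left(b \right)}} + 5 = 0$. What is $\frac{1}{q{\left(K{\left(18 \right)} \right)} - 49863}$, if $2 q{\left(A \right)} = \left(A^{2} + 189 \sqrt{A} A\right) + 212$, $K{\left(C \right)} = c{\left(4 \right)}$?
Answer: $- \frac{4442525}{221044895617} + \frac{2025 i \sqrt{30}}{221044895617} \approx -2.0098 \cdot 10^{-5} + 5.0177 \cdot 10^{-8} i$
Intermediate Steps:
$c{\left(b \right)} = - \frac{6}{5}$ ($c{\left(b \right)} = \frac{6}{-5 + 0} = \frac{6}{-5} = 6 \left(- \frac{1}{5}\right) = - \frac{6}{5}$)
$K{\left(C \right)} = - \frac{6}{5}$
$q{\left(A \right)} = 106 + \frac{A^{2}}{2} + \frac{189 A^{\frac{3}{2}}}{2}$ ($q{\left(A \right)} = \frac{\left(A^{2} + 189 \sqrt{A} A\right) + 212}{2} = \frac{\left(A^{2} + 189 A^{\frac{3}{2}}\right) + 212}{2} = \frac{212 + A^{2} + 189 A^{\frac{3}{2}}}{2} = 106 + \frac{A^{2}}{2} + \frac{189 A^{\frac{3}{2}}}{2}$)
$\frac{1}{q{\left(K{\left(18 \right)} \right)} - 49863} = \frac{1}{\left(106 + \frac{\left(- \frac{6}{5}\right)^{2}}{2} + \frac{189 \left(- \frac{6}{5}\right)^{\frac{3}{2}}}{2}\right) - 49863} = \frac{1}{\left(106 + \frac{1}{2} \cdot \frac{36}{25} + \frac{189 \left(- \frac{6 i \sqrt{30}}{25}\right)}{2}\right) - 49863} = \frac{1}{\left(106 + \frac{18}{25} - \frac{567 i \sqrt{30}}{25}\right) - 49863} = \frac{1}{\left(\frac{2668}{25} - \frac{567 i \sqrt{30}}{25}\right) - 49863} = \frac{1}{- \frac{1243907}{25} - \frac{567 i \sqrt{30}}{25}}$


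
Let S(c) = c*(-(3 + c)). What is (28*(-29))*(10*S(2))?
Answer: 81200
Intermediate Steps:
S(c) = c*(-3 - c)
(28*(-29))*(10*S(2)) = (28*(-29))*(10*(-1*2*(3 + 2))) = -8120*(-1*2*5) = -8120*(-10) = -812*(-100) = 81200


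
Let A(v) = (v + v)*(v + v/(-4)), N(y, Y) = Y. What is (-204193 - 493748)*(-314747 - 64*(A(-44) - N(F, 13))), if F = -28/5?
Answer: 348810671511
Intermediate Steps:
F = -28/5 (F = -28*⅕ = -28/5 ≈ -5.6000)
A(v) = 3*v²/2 (A(v) = (2*v)*(v - v/4) = (2*v)*(3*v/4) = 3*v²/2)
(-204193 - 493748)*(-314747 - 64*(A(-44) - N(F, 13))) = (-204193 - 493748)*(-314747 - 64*((3/2)*(-44)² - 1*13)) = -697941*(-314747 - 64*((3/2)*1936 - 13)) = -697941*(-314747 - 64*(2904 - 13)) = -697941*(-314747 - 64*2891) = -697941*(-314747 - 185024) = -697941*(-499771) = 348810671511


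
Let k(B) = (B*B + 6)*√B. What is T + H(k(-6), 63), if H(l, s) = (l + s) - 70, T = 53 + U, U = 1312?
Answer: 1358 + 42*I*√6 ≈ 1358.0 + 102.88*I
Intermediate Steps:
T = 1365 (T = 53 + 1312 = 1365)
k(B) = √B*(6 + B²) (k(B) = (B² + 6)*√B = (6 + B²)*√B = √B*(6 + B²))
H(l, s) = -70 + l + s
T + H(k(-6), 63) = 1365 + (-70 + √(-6)*(6 + (-6)²) + 63) = 1365 + (-70 + (I*√6)*(6 + 36) + 63) = 1365 + (-70 + (I*√6)*42 + 63) = 1365 + (-70 + 42*I*√6 + 63) = 1365 + (-7 + 42*I*√6) = 1358 + 42*I*√6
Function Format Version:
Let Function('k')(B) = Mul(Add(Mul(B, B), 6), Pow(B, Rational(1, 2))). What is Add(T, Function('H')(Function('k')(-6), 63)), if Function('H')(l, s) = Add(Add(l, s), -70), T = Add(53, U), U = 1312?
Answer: Add(1358, Mul(42, I, Pow(6, Rational(1, 2)))) ≈ Add(1358.0, Mul(102.88, I))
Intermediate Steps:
T = 1365 (T = Add(53, 1312) = 1365)
Function('k')(B) = Mul(Pow(B, Rational(1, 2)), Add(6, Pow(B, 2))) (Function('k')(B) = Mul(Add(Pow(B, 2), 6), Pow(B, Rational(1, 2))) = Mul(Add(6, Pow(B, 2)), Pow(B, Rational(1, 2))) = Mul(Pow(B, Rational(1, 2)), Add(6, Pow(B, 2))))
Function('H')(l, s) = Add(-70, l, s)
Add(T, Function('H')(Function('k')(-6), 63)) = Add(1365, Add(-70, Mul(Pow(-6, Rational(1, 2)), Add(6, Pow(-6, 2))), 63)) = Add(1365, Add(-70, Mul(Mul(I, Pow(6, Rational(1, 2))), Add(6, 36)), 63)) = Add(1365, Add(-70, Mul(Mul(I, Pow(6, Rational(1, 2))), 42), 63)) = Add(1365, Add(-70, Mul(42, I, Pow(6, Rational(1, 2))), 63)) = Add(1365, Add(-7, Mul(42, I, Pow(6, Rational(1, 2))))) = Add(1358, Mul(42, I, Pow(6, Rational(1, 2))))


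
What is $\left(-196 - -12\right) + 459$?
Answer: $275$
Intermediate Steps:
$\left(-196 - -12\right) + 459 = \left(-196 + \left(-48 + 60\right)\right) + 459 = \left(-196 + 12\right) + 459 = -184 + 459 = 275$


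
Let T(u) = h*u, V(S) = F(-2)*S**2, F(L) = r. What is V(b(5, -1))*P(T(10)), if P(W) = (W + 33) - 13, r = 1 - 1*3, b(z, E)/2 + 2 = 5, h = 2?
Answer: -2880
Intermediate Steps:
b(z, E) = 6 (b(z, E) = -4 + 2*5 = -4 + 10 = 6)
r = -2 (r = 1 - 3 = -2)
F(L) = -2
V(S) = -2*S**2
T(u) = 2*u
P(W) = 20 + W (P(W) = (33 + W) - 13 = 20 + W)
V(b(5, -1))*P(T(10)) = (-2*6**2)*(20 + 2*10) = (-2*36)*(20 + 20) = -72*40 = -2880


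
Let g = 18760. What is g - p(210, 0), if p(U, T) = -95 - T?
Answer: 18855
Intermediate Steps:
g - p(210, 0) = 18760 - (-95 - 1*0) = 18760 - (-95 + 0) = 18760 - 1*(-95) = 18760 + 95 = 18855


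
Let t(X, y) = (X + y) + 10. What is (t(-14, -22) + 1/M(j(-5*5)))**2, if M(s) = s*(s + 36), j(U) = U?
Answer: 51136801/75625 ≈ 676.19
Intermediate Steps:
M(s) = s*(36 + s)
t(X, y) = 10 + X + y
(t(-14, -22) + 1/M(j(-5*5)))**2 = ((10 - 14 - 22) + 1/((-5*5)*(36 - 5*5)))**2 = (-26 + 1/(-25*(36 - 25)))**2 = (-26 + 1/(-25*11))**2 = (-26 + 1/(-275))**2 = (-26 - 1/275)**2 = (-7151/275)**2 = 51136801/75625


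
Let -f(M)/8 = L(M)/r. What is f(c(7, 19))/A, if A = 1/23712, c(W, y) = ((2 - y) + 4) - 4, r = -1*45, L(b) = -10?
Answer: -126464/3 ≈ -42155.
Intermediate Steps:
r = -45
c(W, y) = 2 - y (c(W, y) = (6 - y) - 4 = 2 - y)
f(M) = -16/9 (f(M) = -(-80)/(-45) = -(-80)*(-1)/45 = -8*2/9 = -16/9)
A = 1/23712 ≈ 4.2173e-5
f(c(7, 19))/A = -16/(9*1/23712) = -16/9*23712 = -126464/3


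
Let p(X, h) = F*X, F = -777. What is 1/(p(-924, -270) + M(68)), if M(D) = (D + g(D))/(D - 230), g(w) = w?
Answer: 81/58153720 ≈ 1.3929e-6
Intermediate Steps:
p(X, h) = -777*X
M(D) = 2*D/(-230 + D) (M(D) = (D + D)/(D - 230) = (2*D)/(-230 + D) = 2*D/(-230 + D))
1/(p(-924, -270) + M(68)) = 1/(-777*(-924) + 2*68/(-230 + 68)) = 1/(717948 + 2*68/(-162)) = 1/(717948 + 2*68*(-1/162)) = 1/(717948 - 68/81) = 1/(58153720/81) = 81/58153720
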